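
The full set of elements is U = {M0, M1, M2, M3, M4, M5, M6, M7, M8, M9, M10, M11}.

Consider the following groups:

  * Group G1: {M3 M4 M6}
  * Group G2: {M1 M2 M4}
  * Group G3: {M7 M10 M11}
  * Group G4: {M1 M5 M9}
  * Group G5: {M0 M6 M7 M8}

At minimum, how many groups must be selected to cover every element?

5

G1 and G2 and G3 and G4 and G5 together: G1 ∪ G2 ∪ G3 ∪ G4 ∪ G5 = {M0, M1, M2, M3, M4, M5, M6, M7, M8, M9, M10, M11} — every element is covered.
No 4 of the 5 groups cover everything (all 5 combinations miss at least one element), so 5 is optimal.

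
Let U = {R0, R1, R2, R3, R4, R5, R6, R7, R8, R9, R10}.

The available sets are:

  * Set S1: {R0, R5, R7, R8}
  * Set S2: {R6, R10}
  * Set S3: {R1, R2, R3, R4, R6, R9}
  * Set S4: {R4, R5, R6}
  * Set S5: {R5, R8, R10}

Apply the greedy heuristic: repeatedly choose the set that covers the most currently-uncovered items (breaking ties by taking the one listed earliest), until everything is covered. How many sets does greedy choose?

Greedy: pick S3 (covers 6 new) → pick S1 (covers 4 new) → pick S2 (covers 1 new). Total picks: 3.

3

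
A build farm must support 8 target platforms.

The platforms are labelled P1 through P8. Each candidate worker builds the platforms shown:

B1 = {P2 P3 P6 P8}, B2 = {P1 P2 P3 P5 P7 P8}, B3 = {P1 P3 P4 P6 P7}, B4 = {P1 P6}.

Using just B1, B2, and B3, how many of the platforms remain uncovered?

Union of B1, B2, B3 = {P1, P2, P3, P4, P5, P6, P7, P8} — that's every platform, so 0 are uncovered.

0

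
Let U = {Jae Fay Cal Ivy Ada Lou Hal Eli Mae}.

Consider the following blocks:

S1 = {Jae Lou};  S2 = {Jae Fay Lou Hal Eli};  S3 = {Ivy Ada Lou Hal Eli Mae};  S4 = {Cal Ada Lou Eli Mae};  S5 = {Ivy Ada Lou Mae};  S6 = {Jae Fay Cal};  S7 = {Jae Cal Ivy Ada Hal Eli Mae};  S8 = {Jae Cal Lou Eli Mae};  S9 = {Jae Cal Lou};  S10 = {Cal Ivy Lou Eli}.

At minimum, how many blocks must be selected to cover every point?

2

S3 and S6 together: S3 ∪ S6 = {Jae, Fay, Cal, Ivy, Ada, Lou, Hal, Eli, Mae} — every point is covered.
No single block has all 9 points (the largest, S7, has 7), so 2 is optimal.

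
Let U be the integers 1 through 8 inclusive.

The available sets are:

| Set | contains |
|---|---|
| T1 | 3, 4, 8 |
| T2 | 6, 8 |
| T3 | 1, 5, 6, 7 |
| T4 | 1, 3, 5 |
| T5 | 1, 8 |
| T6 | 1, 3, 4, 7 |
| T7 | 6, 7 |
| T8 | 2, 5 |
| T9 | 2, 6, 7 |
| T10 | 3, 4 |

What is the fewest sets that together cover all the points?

3

T1 and T4 and T9 together: T1 ∪ T4 ∪ T9 = {1, 2, 3, 4, 5, 6, 7, 8} — every point is covered.
No 2 of the 10 sets cover everything (all 45 combinations miss at least one point), so 3 is optimal.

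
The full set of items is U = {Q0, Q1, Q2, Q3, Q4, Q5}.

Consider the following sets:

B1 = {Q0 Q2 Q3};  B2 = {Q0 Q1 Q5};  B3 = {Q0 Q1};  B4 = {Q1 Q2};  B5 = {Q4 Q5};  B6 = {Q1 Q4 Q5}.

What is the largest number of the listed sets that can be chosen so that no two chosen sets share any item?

B4, B5 are pairwise disjoint (B4={Q1,Q2}; B5={Q4,Q5}).
Every remaining set overlaps one of these, and no 3 of the listed sets are pairwise disjoint, so 2 is the maximum.

2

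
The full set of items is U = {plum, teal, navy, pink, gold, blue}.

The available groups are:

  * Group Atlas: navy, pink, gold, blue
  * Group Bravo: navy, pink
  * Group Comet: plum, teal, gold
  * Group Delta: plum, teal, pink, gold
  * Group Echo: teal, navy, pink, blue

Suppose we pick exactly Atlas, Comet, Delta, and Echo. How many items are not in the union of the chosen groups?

Union of Atlas, Comet, Delta, Echo = {plum, teal, navy, pink, gold, blue} — that's every item, so 0 are uncovered.

0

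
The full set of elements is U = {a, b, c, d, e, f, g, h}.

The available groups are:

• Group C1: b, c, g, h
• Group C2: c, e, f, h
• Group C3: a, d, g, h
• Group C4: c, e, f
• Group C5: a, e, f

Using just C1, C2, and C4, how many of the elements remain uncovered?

2

Union of C1, C2, C4 = {b, c, e, f, g, h}.
Not covered: a, d — 2 elements.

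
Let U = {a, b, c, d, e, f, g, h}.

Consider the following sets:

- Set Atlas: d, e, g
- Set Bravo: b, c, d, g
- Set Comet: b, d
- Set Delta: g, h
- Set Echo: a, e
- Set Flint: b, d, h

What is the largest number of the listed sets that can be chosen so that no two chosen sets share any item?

Comet, Delta, Echo are pairwise disjoint (Comet={b,d}; Delta={g,h}; Echo={a,e}).
Every remaining set overlaps one of these, and no 4 of the listed sets are pairwise disjoint, so 3 is the maximum.

3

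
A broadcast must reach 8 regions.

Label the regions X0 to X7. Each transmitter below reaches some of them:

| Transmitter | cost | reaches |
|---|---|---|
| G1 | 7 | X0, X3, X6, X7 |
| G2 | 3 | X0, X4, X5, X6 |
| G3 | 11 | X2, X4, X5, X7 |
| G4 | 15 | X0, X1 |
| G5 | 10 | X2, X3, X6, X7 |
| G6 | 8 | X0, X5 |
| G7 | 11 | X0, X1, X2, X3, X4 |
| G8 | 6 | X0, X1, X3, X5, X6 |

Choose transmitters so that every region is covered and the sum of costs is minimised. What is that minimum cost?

G3, G8 together cover every region (G3 ∪ G8 = {X0, X1, X2, X3, X4, X5, X6, X7}); total cost 11 + 6 = 17.
The greedy pick G2, G8, G5 costs 19; no covering selection beats 17.

17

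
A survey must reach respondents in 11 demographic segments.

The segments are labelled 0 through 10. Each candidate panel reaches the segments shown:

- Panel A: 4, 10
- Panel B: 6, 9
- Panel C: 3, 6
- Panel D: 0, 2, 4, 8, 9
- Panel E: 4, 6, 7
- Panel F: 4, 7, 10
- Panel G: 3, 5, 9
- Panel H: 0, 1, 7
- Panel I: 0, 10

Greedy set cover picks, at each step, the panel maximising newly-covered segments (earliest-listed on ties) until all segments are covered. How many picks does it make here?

5

Greedy: pick D (covers 5 new) → pick C (covers 2 new) → pick F (covers 2 new) → pick G (covers 1 new) → pick H (covers 1 new). Total picks: 5.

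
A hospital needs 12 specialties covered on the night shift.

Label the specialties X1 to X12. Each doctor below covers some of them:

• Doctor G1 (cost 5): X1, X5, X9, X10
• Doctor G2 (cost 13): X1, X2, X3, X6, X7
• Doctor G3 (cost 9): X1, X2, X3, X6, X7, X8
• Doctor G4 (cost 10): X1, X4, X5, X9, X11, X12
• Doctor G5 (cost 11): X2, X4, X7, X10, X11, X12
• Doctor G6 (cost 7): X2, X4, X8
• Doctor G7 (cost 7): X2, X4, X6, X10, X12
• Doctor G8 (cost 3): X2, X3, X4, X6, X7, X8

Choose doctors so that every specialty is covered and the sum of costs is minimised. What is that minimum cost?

G1, G4, G8 together cover every specialty (G1 ∪ G4 ∪ G8 = {X1, X2, X3, X4, X5, X6, X7, X8, X9, X10, X11, X12}); total cost 5 + 10 + 3 = 18.
No covering selection has total cost below 18.

18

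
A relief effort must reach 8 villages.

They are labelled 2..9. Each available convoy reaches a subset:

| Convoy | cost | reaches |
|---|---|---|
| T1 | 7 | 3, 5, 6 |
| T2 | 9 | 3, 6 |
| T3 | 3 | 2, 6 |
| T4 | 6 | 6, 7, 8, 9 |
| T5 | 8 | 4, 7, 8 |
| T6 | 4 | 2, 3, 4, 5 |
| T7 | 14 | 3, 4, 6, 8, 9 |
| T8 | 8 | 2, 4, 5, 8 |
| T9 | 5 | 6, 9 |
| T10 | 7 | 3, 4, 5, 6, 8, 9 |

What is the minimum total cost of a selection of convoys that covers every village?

T4, T6 together cover every village (T4 ∪ T6 = {2, 3, 4, 5, 6, 7, 8, 9}); total cost 6 + 4 = 10.
No covering selection has total cost below 10.

10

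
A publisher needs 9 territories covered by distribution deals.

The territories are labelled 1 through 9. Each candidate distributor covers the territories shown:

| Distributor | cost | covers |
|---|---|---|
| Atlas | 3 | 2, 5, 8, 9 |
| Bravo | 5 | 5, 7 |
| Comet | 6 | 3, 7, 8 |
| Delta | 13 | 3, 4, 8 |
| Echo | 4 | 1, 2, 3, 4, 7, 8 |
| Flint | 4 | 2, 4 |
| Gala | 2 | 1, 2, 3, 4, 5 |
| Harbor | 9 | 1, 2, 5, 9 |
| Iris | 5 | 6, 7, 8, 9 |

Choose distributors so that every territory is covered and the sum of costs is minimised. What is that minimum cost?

Gala, Iris together cover every territory (Gala ∪ Iris = {1, 2, 3, 4, 5, 6, 7, 8, 9}); total cost 2 + 5 = 7.
No covering selection has total cost below 7.

7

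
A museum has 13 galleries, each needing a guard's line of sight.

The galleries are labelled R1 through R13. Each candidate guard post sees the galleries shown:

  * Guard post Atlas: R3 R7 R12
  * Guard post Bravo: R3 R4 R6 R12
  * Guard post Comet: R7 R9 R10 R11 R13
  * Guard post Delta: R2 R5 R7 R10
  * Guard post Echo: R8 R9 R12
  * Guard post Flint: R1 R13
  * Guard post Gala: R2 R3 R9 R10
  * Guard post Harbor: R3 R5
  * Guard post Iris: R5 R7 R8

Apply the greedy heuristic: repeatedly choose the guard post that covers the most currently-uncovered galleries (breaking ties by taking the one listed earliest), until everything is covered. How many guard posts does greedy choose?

5

Greedy: pick Comet (covers 5 new) → pick Bravo (covers 4 new) → pick Delta (covers 2 new) → pick Echo (covers 1 new) → pick Flint (covers 1 new). Total picks: 5.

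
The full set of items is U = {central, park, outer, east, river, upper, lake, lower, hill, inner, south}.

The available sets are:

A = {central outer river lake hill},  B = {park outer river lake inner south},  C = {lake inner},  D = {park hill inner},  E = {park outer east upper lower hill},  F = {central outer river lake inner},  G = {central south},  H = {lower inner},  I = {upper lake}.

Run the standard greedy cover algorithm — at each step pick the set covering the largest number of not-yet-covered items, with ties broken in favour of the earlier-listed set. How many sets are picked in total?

3

Greedy: pick B (covers 6 new) → pick E (covers 4 new) → pick A (covers 1 new). Total picks: 3.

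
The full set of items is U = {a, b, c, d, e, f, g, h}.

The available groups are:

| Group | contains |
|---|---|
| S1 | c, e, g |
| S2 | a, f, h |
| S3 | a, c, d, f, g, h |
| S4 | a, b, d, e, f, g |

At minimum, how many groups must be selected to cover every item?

2

Take {S3, S4}. Their union is {a, b, c, d, e, f, g, h}, which is all 8 items.
No single group has all 8 items (the largest, S3, has 6), so 2 is optimal.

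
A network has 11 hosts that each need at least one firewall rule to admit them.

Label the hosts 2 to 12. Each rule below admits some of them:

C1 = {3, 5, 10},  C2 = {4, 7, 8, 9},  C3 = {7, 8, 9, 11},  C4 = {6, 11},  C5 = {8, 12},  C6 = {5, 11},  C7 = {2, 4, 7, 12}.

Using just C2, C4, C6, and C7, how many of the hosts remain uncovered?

Union of C2, C4, C6, C7 = {2, 4, 5, 6, 7, 8, 9, 11, 12}.
Not covered: 3, 10 — 2 hosts.

2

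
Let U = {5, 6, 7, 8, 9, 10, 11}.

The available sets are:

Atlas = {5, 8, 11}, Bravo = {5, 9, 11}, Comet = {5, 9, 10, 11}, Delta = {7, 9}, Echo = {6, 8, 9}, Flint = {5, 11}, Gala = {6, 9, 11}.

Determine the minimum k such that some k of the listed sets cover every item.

3

Comet, Delta, and Echo cover everything between them: the union {5, 6, 7, 8, 9, 10, 11} is all of U.
Only Delta contains 7, so Delta is forced; the remaining 5 items need at least 2 more sets (each remaining set adds at most 3) — so at least 3 sets are needed, and 3 is optimal.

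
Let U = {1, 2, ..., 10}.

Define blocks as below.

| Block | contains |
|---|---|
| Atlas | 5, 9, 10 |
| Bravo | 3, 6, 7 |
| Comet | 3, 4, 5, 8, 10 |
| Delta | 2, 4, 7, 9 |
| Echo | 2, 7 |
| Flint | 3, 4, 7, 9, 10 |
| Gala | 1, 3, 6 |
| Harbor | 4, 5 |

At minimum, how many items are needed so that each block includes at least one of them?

3

Take H = {5, 6, 7}. Each listed block contains at least one of these, so H is a hitting set of size 3.
The blocks Echo, Gala, Harbor are pairwise disjoint, so any hitting set needs a separate item for each — at least 3. Hence 3 is optimal.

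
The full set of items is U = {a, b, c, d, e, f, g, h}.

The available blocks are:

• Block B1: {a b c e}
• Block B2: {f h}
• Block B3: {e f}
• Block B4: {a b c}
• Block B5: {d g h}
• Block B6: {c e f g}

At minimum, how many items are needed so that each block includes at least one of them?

3

The 3 items {b, f, h} hit every block.
The blocks B3, B4, B5 are pairwise disjoint, so any hitting set needs a separate item for each — at least 3. Hence 3 is optimal.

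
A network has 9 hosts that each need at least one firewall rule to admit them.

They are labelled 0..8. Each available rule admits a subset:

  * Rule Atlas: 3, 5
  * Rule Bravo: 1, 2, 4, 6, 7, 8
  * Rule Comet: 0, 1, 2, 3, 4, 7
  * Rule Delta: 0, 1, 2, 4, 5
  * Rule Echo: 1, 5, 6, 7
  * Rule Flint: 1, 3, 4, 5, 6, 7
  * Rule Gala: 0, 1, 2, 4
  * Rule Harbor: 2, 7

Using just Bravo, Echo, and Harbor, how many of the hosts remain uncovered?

Union of Bravo, Echo, Harbor = {1, 2, 4, 5, 6, 7, 8}.
Not covered: 0, 3 — 2 hosts.

2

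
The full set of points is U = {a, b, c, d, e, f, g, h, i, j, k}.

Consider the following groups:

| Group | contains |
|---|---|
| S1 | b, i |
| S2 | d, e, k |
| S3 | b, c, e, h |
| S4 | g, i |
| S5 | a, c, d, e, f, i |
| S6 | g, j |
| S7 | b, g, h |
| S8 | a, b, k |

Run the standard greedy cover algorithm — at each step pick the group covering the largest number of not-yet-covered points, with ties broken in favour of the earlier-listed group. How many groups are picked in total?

4

Greedy: pick S5 (covers 6 new) → pick S7 (covers 3 new) → pick S2 (covers 1 new) → pick S6 (covers 1 new). Total picks: 4.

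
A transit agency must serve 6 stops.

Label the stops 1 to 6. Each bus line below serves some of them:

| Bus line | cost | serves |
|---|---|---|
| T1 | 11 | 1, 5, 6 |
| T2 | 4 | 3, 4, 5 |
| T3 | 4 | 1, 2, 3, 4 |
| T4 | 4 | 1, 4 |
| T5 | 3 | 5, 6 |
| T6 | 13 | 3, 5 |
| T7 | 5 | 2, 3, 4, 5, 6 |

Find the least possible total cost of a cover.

7

T3, T5 together cover every stop (T3 ∪ T5 = {1, 2, 3, 4, 5, 6}); total cost 4 + 3 = 7.
No covering selection has total cost below 7.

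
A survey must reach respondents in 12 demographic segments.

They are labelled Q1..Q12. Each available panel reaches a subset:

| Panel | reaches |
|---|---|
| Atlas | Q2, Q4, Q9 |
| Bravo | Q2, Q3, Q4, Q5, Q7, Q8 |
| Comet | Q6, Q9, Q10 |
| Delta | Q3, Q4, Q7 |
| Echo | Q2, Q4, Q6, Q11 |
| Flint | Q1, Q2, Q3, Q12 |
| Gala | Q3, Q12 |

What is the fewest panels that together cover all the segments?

Take {Bravo, Comet, Echo, Flint}. Their union is {Q1, Q2, Q3, Q4, Q5, Q6, Q7, Q8, Q9, Q10, Q11, Q12}, which is all 12 segments.
No 3 of the 7 panels cover everything (all 35 combinations miss at least one segment), so 4 is optimal.

4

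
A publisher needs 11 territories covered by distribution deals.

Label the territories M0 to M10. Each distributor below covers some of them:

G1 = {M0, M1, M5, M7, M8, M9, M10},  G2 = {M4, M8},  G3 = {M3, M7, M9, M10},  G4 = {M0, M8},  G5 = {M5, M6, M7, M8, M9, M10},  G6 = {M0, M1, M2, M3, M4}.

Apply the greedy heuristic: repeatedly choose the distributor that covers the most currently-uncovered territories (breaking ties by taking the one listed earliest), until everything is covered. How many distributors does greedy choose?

Greedy: pick G1 (covers 7 new) → pick G6 (covers 3 new) → pick G5 (covers 1 new). Total picks: 3.
(The true minimum cover uses only 2 distributors, so greedy is not optimal here.)

3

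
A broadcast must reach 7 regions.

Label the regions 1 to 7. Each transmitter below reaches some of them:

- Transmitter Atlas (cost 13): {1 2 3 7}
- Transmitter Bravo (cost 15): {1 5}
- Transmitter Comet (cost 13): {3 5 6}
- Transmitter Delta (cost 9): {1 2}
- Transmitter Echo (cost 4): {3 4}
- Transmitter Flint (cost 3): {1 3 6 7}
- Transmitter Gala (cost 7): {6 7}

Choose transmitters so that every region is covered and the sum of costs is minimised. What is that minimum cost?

29

Comet, Delta, Echo, Flint together cover every region (Comet ∪ Delta ∪ Echo ∪ Flint = {1, 2, 3, 4, 5, 6, 7}); total cost 13 + 9 + 4 + 3 = 29.
No covering selection has total cost below 29.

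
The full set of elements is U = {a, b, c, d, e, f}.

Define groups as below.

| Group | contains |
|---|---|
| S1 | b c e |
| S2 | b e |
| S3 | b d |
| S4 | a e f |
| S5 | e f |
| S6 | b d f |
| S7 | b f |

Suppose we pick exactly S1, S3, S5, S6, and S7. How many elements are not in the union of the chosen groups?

1

Union of S1, S3, S5, S6, S7 = {b, c, d, e, f}.
Not covered: a — 1 element.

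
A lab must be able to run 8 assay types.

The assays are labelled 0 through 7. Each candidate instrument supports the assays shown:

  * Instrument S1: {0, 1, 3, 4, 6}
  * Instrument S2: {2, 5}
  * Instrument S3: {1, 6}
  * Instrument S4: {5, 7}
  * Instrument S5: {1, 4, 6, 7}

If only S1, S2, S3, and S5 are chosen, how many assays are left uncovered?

0

Union of S1, S2, S3, S5 = {0, 1, 2, 3, 4, 5, 6, 7} — that's every assay, so 0 are uncovered.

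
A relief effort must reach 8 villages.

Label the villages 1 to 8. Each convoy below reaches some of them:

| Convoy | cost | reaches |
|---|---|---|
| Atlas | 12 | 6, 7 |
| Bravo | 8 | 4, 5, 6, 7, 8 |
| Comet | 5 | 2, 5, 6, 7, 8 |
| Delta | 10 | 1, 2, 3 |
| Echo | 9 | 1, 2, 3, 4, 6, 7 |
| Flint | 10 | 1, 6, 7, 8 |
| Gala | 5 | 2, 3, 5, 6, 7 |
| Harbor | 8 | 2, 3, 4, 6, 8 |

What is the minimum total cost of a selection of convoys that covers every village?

14

Comet, Echo together cover every village (Comet ∪ Echo = {1, 2, 3, 4, 5, 6, 7, 8}); total cost 5 + 9 = 14.
No covering selection has total cost below 14.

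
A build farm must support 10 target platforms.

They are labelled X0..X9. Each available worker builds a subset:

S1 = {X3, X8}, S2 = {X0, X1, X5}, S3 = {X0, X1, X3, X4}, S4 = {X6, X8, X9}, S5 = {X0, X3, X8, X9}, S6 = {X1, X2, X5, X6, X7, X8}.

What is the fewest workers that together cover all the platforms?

3

S3 and S4 and S6 together: S3 ∪ S4 ∪ S6 = {X0, X1, X2, X3, X4, X5, X6, X7, X8, X9} — every platform is covered.
Only S6 contains X2, so S6 is forced; the remaining 4 platforms need at least 2 more workers (each remaining worker adds at most 3) — so at least 3 workers are needed, and 3 is optimal.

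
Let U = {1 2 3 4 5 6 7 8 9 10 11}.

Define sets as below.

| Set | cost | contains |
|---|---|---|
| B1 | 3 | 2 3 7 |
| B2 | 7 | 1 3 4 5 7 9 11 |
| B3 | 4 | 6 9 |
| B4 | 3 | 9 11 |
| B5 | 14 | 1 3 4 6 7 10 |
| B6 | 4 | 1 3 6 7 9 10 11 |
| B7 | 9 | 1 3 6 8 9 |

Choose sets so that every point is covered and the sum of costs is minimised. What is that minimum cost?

23

B1, B2, B6, B7 together cover every point (B1 ∪ B2 ∪ B6 ∪ B7 = {1, 2, 3, 4, 5, 6, 7, 8, 9, 10, 11}); total cost 3 + 7 + 4 + 9 = 23.
No covering selection has total cost below 23.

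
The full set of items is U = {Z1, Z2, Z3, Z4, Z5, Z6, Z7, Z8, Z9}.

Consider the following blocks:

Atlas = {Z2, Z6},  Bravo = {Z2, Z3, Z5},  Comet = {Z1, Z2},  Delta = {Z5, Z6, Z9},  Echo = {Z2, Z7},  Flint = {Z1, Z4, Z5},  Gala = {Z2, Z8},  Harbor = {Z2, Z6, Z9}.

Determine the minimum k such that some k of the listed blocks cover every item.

Bravo, Delta, Echo, Flint, and Gala cover everything between them: the union {Z1, Z2, Z3, Z4, Z5, Z6, Z7, Z8, Z9} is all of U.
No 4 of the 8 blocks cover everything (all 70 combinations miss at least one item), so 5 is optimal.

5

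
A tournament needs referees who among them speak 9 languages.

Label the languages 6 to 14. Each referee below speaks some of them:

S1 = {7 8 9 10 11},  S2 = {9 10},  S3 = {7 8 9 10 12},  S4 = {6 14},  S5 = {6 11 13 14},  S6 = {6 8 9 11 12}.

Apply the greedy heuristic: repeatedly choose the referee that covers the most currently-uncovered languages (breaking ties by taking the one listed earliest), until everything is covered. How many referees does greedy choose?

Greedy: pick S1 (covers 5 new) → pick S5 (covers 3 new) → pick S3 (covers 1 new). Total picks: 3.
(The true minimum cover uses only 2 referees, so greedy is not optimal here.)

3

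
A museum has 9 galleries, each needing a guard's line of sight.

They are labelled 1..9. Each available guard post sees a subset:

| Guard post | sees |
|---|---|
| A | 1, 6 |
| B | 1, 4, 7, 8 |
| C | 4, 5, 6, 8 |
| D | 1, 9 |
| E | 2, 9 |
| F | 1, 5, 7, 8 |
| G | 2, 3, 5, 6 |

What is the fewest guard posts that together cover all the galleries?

3

Take {B, E, G}. Their union is {1, 2, 3, 4, 5, 6, 7, 8, 9}, which is all 9 galleries.
Each guard post has at most 4 galleries, and 2·4 = 8 < 9 — so at least 3 guard posts are needed, and 3 is optimal.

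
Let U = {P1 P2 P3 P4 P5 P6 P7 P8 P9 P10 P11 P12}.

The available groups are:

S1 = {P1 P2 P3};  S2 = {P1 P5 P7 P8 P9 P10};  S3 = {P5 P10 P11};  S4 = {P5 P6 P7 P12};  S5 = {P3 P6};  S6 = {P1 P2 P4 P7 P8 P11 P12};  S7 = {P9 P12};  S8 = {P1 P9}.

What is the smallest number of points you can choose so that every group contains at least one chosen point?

Take H = {P3, P9, P10, P12}. Each listed group contains at least one of these, so H is a hitting set of size 4.
No choice of 3 points meets every group, so 4 is the minimum.

4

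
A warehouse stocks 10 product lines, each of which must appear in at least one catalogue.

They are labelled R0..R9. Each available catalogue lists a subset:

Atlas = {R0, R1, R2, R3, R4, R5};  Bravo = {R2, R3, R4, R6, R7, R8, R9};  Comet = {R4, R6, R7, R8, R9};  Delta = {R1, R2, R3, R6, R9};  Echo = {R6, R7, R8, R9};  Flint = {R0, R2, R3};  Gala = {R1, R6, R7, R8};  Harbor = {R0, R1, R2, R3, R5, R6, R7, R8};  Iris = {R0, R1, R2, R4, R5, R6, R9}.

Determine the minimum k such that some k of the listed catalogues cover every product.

Bravo and Iris together: Bravo ∪ Iris = {R0, R1, R2, R3, R4, R5, R6, R7, R8, R9} — every product is covered.
No single catalogue has all 10 products (the largest, Harbor, has 8), so 2 is optimal.

2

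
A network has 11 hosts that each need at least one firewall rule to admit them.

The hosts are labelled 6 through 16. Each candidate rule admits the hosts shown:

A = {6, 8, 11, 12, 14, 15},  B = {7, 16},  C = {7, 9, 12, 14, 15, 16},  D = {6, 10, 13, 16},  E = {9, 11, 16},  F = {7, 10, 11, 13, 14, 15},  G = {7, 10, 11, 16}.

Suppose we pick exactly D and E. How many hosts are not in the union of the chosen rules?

Union of D, E = {6, 9, 10, 11, 13, 16}.
Not covered: 7, 8, 12, 14, 15 — 5 hosts.

5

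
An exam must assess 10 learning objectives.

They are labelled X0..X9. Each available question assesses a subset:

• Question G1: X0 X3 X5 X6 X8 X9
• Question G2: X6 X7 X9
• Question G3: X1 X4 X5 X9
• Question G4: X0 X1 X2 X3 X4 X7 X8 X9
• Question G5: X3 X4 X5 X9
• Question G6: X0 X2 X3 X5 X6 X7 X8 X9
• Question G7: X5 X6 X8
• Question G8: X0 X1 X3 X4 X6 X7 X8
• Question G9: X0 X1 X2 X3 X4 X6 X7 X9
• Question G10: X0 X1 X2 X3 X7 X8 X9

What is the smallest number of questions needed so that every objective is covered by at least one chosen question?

2

Take {G6, G8}. Their union is {X0, X1, X2, X3, X4, X5, X6, X7, X8, X9}, which is all 10 objectives.
No single question has all 10 objectives (the largest, G4, has 8), so 2 is optimal.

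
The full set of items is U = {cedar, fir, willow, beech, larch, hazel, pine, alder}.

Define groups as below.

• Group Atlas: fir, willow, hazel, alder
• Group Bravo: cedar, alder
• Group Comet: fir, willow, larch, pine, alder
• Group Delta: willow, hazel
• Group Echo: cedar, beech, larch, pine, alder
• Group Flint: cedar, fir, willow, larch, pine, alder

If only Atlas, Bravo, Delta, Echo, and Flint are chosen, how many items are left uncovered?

Union of Atlas, Bravo, Delta, Echo, Flint = {cedar, fir, willow, beech, larch, hazel, pine, alder} — that's every item, so 0 are uncovered.

0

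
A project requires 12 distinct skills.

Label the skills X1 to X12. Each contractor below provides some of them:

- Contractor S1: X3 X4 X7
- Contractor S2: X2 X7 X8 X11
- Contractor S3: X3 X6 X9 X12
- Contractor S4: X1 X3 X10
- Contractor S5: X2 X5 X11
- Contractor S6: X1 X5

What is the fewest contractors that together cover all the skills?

5

S1 and S2 and S3 and S4 and S6 together: S1 ∪ S2 ∪ S3 ∪ S4 ∪ S6 = {X1, X2, X3, X4, X5, X6, X7, X8, X9, X10, X11, X12} — every skill is covered.
No 4 of the 6 contractors cover everything (all 15 combinations miss at least one skill), so 5 is optimal.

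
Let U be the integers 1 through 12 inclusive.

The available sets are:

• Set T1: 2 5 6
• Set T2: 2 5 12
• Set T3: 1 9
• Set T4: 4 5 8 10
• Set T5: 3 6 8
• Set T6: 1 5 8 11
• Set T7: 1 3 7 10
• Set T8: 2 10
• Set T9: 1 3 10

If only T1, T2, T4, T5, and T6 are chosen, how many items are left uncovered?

2

Union of T1, T2, T4, T5, T6 = {1, 2, 3, 4, 5, 6, 8, 10, 11, 12}.
Not covered: 7, 9 — 2 items.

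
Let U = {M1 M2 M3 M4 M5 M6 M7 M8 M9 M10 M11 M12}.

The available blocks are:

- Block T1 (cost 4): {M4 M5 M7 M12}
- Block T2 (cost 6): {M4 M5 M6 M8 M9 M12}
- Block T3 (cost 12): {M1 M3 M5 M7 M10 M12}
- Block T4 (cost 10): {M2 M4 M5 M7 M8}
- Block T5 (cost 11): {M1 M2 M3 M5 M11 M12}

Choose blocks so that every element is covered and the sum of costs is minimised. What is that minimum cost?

29

T2, T3, T5 together cover every element (T2 ∪ T3 ∪ T5 = {M1, M2, M3, M4, M5, M6, M7, M8, M9, M10, M11, M12}); total cost 6 + 12 + 11 = 29.
The greedy pick T1, T2, T5, T3 costs 33; no covering selection beats 29.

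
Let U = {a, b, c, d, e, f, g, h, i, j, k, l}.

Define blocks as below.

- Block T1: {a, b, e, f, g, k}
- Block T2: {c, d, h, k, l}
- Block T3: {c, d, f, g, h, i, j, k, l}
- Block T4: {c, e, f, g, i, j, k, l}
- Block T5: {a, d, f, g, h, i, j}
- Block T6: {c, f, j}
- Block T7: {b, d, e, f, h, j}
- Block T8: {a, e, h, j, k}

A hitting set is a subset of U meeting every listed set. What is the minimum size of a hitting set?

Take T = {f, k}. Each listed block contains at least one of these, so T is a hitting set of size 2.
No single item lies in every block, so at least 2 are needed and 2 is optimal.

2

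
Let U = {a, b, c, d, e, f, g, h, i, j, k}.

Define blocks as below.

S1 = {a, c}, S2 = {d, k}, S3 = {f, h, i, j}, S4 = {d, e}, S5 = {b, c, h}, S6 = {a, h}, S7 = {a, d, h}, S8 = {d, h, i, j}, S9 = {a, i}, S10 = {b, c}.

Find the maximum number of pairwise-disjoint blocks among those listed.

S1, S3, S4 are pairwise disjoint (S1={a,c}; S3={f,h,i,j}; S4={d,e}).
Every remaining block overlaps one of these, and no 4 of the listed blocks are pairwise disjoint, so 3 is the maximum.

3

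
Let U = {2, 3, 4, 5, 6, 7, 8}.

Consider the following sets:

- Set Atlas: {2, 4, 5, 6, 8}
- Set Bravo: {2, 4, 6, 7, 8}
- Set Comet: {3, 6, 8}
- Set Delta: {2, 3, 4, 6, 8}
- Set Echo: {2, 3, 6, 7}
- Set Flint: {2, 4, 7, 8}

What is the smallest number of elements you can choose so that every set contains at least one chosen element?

Take H = {2, 6}. Each listed set contains at least one of these, so H is a hitting set of size 2.
No single element lies in every set, so at least 2 are needed and 2 is optimal.

2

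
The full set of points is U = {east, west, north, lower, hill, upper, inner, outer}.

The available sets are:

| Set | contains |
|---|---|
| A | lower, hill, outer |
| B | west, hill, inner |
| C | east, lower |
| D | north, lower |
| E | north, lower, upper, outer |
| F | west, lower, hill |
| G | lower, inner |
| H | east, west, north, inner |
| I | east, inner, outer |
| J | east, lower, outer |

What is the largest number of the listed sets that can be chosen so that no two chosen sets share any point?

2

B, D are pairwise disjoint (B={west,hill,inner}; D={north,lower}).
Every remaining set overlaps one of these, and no 3 of the listed sets are pairwise disjoint, so 2 is the maximum.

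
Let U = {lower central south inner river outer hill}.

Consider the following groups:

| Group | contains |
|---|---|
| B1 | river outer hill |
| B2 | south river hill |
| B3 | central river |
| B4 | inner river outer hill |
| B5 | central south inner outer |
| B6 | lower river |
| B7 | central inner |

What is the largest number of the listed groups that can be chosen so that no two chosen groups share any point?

2

B1, B7 are pairwise disjoint (B1={river,outer,hill}; B7={central,inner}).
Every remaining group overlaps one of these, and no 3 of the listed groups are pairwise disjoint, so 2 is the maximum.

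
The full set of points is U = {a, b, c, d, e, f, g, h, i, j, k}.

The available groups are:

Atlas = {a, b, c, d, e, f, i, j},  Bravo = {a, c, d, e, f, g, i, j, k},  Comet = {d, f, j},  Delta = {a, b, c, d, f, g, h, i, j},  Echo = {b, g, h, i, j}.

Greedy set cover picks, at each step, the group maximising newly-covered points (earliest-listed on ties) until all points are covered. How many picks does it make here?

Greedy: pick Bravo (covers 9 new) → pick Delta (covers 2 new). Total picks: 2.

2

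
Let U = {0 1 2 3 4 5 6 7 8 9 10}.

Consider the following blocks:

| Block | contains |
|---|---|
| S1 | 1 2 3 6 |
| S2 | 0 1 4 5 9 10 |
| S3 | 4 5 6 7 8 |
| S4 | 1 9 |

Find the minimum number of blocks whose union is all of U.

3

S1 and S2 and S3 together: S1 ∪ S2 ∪ S3 = {0, 1, 2, 3, 4, 5, 6, 7, 8, 9, 10} — every item is covered.
Only S2 contains 0, so S2 is forced; the remaining 5 items need at least 2 more blocks (each remaining block adds at most 3) — so at least 3 blocks are needed, and 3 is optimal.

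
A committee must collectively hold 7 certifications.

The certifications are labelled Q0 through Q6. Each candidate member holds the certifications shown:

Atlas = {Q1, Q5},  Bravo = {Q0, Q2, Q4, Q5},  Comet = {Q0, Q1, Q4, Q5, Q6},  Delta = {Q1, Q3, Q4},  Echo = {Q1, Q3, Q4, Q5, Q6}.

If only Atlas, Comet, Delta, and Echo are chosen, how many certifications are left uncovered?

1

Union of Atlas, Comet, Delta, Echo = {Q0, Q1, Q3, Q4, Q5, Q6}.
Not covered: Q2 — 1 certification.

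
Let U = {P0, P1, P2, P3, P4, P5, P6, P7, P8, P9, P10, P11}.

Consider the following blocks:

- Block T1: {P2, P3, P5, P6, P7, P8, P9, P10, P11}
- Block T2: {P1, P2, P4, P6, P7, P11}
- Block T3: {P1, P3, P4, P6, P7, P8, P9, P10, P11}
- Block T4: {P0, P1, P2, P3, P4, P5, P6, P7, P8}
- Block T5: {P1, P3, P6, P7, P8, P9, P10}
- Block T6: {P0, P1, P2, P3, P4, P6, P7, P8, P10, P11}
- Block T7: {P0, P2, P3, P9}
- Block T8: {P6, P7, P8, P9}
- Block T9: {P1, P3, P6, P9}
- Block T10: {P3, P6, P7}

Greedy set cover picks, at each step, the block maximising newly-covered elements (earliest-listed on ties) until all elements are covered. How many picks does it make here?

Greedy: pick T6 (covers 10 new) → pick T1 (covers 2 new). Total picks: 2.

2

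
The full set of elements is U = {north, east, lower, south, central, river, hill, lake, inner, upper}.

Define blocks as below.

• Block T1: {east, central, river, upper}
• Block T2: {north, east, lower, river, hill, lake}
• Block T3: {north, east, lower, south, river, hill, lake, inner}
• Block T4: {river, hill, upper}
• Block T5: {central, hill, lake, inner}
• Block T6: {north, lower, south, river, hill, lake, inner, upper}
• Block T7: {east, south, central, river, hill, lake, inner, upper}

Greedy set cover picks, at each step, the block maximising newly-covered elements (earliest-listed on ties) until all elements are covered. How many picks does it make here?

Greedy: pick T3 (covers 8 new) → pick T1 (covers 2 new). Total picks: 2.

2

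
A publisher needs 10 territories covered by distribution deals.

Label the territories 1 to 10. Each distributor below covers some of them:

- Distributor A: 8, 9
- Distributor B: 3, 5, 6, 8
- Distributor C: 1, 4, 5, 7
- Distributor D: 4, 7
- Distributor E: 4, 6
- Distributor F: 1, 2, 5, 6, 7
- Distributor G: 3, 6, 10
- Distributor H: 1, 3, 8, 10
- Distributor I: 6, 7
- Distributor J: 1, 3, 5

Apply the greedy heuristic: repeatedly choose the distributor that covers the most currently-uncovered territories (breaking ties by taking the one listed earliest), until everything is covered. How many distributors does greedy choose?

4

Greedy: pick F (covers 5 new) → pick H (covers 3 new) → pick A (covers 1 new) → pick C (covers 1 new). Total picks: 4.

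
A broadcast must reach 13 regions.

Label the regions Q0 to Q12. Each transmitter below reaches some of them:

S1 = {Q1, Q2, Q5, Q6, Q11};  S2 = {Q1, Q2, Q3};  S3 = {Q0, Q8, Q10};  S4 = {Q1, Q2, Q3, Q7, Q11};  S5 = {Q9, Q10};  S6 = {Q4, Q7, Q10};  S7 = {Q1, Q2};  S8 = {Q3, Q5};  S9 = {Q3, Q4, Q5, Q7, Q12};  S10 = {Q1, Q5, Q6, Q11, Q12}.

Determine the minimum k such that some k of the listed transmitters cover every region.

4

S1 and S3 and S5 and S9 together: S1 ∪ S3 ∪ S5 ∪ S9 = {Q0, Q1, Q2, Q3, Q4, Q5, Q6, Q7, Q8, Q9, Q10, Q11, Q12} — every region is covered.
Only S5 contains Q9, so S5 is forced; the remaining 11 regions need at least 3 more transmitters (each remaining transmitter adds at most 5) — so at least 4 transmitters are needed, and 4 is optimal.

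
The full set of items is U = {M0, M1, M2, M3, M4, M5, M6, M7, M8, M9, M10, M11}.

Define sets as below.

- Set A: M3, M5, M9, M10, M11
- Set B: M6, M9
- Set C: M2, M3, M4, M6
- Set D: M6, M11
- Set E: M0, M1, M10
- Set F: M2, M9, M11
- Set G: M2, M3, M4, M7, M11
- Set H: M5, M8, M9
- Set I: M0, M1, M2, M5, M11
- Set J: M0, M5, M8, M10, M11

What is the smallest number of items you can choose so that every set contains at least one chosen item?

The 4 items {M5, M6, M10, M11} hit every set.
No choice of 3 items meets every set, so 4 is the minimum.

4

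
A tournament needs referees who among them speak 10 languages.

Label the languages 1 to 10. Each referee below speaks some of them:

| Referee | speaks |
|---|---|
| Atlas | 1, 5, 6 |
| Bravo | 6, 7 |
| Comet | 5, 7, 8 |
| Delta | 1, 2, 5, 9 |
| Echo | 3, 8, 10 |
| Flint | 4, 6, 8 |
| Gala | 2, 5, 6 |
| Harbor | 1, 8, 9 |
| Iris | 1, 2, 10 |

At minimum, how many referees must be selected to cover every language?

Bravo and Delta and Echo and Flint together: Bravo ∪ Delta ∪ Echo ∪ Flint = {1, 2, 3, 4, 5, 6, 7, 8, 9, 10} — every language is covered.
No 3 of the 9 referees cover everything (all 84 combinations miss at least one language), so 4 is optimal.

4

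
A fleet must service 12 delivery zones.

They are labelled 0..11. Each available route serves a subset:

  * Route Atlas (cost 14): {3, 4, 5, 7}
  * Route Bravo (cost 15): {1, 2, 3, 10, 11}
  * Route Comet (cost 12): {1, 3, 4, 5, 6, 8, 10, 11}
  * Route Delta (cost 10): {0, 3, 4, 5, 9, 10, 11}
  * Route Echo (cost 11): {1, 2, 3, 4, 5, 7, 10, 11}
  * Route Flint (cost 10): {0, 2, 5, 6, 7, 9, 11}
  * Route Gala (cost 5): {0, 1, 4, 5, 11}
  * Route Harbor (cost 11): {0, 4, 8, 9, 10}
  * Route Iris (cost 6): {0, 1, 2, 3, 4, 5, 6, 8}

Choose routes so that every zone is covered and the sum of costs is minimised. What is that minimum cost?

22

Comet, Flint together cover every zone (Comet ∪ Flint = {0, 1, 2, 3, 4, 5, 6, 7, 8, 9, 10, 11}); total cost 12 + 10 = 22.
The greedy pick Iris, Delta, Flint costs 26; no covering selection beats 22.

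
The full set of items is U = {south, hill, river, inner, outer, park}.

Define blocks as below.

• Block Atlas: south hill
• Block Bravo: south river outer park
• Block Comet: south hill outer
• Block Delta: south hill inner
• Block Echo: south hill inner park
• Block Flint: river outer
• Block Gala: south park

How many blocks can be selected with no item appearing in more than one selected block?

2

Atlas, Flint are pairwise disjoint (Atlas={south,hill}; Flint={river,outer}).
Every remaining block overlaps one of these, and no 3 of the listed blocks are pairwise disjoint, so 2 is the maximum.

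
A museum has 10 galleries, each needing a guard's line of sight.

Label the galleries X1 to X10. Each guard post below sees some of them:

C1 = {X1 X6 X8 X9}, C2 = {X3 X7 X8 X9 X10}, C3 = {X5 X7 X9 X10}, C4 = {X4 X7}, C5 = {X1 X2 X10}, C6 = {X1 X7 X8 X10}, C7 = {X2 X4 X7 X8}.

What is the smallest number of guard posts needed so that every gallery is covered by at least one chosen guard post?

Take {C1, C2, C3, C7}. Their union is {X1, X2, X3, X4, X5, X6, X7, X8, X9, X10}, which is all 10 galleries.
Only C2 contains X3, so C2 is forced; the remaining 5 galleries need at least 3 more guard posts (each remaining guard post adds at most 2) — so at least 4 guard posts are needed, and 4 is optimal.

4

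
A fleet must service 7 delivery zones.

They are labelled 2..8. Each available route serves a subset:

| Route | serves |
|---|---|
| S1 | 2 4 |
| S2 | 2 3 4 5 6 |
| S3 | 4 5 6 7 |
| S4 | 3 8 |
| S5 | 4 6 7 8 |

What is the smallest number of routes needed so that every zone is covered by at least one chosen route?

2

S2 and S5 together: S2 ∪ S5 = {2, 3, 4, 5, 6, 7, 8} — every zone is covered.
No single route has all 7 zones (the largest, S2, has 5), so 2 is optimal.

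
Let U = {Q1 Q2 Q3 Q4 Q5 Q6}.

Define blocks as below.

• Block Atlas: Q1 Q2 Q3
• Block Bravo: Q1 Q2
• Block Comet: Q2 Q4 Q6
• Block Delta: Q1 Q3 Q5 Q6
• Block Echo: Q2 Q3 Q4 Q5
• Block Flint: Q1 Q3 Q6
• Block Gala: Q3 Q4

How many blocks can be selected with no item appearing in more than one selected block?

2

Bravo, Gala are pairwise disjoint (Bravo={Q1,Q2}; Gala={Q3,Q4}).
Every remaining block overlaps one of these, and no 3 of the listed blocks are pairwise disjoint, so 2 is the maximum.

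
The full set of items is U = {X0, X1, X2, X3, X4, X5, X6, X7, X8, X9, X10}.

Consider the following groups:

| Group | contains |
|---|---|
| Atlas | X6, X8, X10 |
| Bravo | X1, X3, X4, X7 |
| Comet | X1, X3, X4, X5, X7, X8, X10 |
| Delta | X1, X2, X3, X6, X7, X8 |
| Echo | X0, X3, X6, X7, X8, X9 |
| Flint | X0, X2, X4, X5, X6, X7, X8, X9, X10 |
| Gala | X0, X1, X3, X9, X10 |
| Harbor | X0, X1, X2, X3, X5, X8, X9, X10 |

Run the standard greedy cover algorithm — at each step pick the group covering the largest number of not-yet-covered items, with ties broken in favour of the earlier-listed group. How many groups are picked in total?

Greedy: pick Flint (covers 9 new) → pick Bravo (covers 2 new). Total picks: 2.

2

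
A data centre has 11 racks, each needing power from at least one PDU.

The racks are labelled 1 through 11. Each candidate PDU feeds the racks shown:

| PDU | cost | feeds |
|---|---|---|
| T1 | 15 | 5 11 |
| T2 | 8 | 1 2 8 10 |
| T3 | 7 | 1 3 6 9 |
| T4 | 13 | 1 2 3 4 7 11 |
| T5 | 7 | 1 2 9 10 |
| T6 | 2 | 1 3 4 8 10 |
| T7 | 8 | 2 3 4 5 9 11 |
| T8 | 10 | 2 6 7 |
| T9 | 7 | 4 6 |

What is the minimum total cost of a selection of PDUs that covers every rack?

T6, T7, T8 together cover every rack (T6 ∪ T7 ∪ T8 = {1, 2, 3, 4, 5, 6, 7, 8, 9, 10, 11}); total cost 2 + 8 + 10 = 20.
No covering selection has total cost below 20.

20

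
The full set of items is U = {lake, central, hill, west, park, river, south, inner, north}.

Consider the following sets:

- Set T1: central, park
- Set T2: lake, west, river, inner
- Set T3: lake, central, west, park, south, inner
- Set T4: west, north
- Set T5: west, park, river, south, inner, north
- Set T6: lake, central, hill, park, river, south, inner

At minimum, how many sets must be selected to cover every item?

2

Take {T4, T6}. Their union is {lake, central, hill, west, park, river, south, inner, north}, which is all 9 items.
No single set has all 9 items (the largest, T6, has 7), so 2 is optimal.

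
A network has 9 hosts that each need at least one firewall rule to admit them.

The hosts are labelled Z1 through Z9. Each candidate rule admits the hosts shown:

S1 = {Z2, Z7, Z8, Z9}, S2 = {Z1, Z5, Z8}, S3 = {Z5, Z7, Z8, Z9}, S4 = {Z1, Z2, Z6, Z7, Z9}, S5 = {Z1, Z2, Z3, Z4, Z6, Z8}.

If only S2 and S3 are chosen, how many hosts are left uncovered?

4

Union of S2, S3 = {Z1, Z5, Z7, Z8, Z9}.
Not covered: Z2, Z3, Z4, Z6 — 4 hosts.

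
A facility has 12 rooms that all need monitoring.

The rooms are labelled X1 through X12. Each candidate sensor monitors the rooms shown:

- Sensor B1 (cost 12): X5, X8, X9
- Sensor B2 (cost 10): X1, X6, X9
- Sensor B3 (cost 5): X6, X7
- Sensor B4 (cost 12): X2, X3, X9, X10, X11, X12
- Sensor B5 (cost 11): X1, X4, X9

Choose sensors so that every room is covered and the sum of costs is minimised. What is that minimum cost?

B1, B3, B4, B5 together cover every room (B1 ∪ B3 ∪ B4 ∪ B5 = {X1, X2, X3, X4, X5, X6, X7, X8, X9, X10, X11, X12}); total cost 12 + 5 + 12 + 11 = 40.
No covering selection has total cost below 40.

40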